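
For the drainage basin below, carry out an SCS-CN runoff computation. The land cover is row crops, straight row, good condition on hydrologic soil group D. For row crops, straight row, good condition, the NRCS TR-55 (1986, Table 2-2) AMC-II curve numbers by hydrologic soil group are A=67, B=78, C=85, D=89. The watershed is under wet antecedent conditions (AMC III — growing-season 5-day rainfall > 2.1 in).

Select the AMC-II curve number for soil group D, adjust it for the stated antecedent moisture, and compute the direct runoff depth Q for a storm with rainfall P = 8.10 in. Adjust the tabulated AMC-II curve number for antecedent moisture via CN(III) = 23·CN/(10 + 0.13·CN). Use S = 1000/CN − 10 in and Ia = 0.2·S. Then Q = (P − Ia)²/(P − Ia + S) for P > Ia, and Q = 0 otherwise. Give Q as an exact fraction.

NRCS table: row crops, straight row, good condition, soil group D → CN(II) = 89
Wet (AMC III): CN(III) = 23·89/(10 + 0.13·89) = 2047/(2157/100) = 204700/2157 ≈ 94.900
S = 1000/(204700/2157) − 10 = 1100/2047 in ≈ 0.537 in
Initial abstraction Ia = S/5 = (1100/2047)/5 = 220/2047 ≈ 0.107 in
P − Ia = 8.100 − 0.107 = 163607/20470 ≈ 7.993 in (> 0, runoff occurs)
Q: (163607/20470)² ÷ (174607/20470) = 26767250449/3574205290 in (≈ 7.489 in)

Q = 26767250449/3574205290 in ≈ 7.489 in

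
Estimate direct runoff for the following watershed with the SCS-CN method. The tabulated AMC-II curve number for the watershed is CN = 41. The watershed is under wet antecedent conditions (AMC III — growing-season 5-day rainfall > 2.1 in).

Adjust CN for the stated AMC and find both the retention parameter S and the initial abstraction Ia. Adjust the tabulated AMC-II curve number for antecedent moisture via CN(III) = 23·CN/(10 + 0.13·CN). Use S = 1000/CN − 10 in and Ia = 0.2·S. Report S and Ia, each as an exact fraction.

S = 5900/943 in ≈ 6.257 in; Ia = 1180/943 in ≈ 1.251 in

Wet (AMC III): CN(III) = 23·41/(10 + 0.13·41) = 943/(1533/100) = 94300/1533 ≈ 61.513
Retention S: 1000/CN − 10 with CN=61.513 → S = 5900/943 ≈ 6.257 in
Ia = 0.2S: 0.2·6.257 = 1.251 in (exactly 1180/943)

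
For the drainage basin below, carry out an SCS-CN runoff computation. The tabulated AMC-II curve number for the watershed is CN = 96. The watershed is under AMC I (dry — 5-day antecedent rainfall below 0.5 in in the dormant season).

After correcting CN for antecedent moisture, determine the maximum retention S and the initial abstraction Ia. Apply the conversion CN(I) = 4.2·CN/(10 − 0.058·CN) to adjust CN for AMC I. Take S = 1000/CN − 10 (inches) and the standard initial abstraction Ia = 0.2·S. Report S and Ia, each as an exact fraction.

CN(I) from CN(II)=96: (4.2·96)/(10 − 0.058·96) = 25200/277 ≈ 90.975
Max retention: S = 1000/(25200/277) − 10 = 125/126 in (≈ 0.992 in)
Initial abstraction Ia = S/5 = (125/126)/5 = 25/126 ≈ 0.198 in

S = 125/126 in ≈ 0.992 in; Ia = 25/126 in ≈ 0.198 in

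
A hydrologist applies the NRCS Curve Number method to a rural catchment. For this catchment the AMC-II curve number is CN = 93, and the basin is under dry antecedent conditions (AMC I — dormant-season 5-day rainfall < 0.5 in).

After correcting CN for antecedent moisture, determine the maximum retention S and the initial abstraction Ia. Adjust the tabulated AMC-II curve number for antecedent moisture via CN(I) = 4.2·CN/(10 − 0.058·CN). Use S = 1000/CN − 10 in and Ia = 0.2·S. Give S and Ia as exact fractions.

S = 500/279 in ≈ 1.792 in; Ia = 100/279 in ≈ 0.358 in

CN(I) from CN(II)=93: (4.2·93)/(10 − 0.058·93) = 27900/329 ≈ 84.802
Retention S: 1000/CN − 10 with CN=84.802 → S = 500/279 ≈ 1.792 in
Initial abstraction Ia = S/5 = (500/279)/5 = 100/279 ≈ 0.358 in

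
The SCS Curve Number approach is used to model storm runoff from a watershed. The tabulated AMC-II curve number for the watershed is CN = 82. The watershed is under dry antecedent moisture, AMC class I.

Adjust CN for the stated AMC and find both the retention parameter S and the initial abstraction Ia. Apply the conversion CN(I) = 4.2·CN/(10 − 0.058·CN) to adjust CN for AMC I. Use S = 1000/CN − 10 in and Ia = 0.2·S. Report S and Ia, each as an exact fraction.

S = 1500/287 in ≈ 5.226 in; Ia = 300/287 in ≈ 1.045 in

Adjust CN=82 to AMC I: 4.2·82/(10 − 0.058·82) → (1722/5) ÷ (1311/250) = 28700/437 ≈ 65.675
Max retention: S = 1000/(28700/437) − 10 = 1500/287 in (≈ 5.226 in)
Ia = 0.2·(1500/287) = 300/287 in ≈ 1.045 in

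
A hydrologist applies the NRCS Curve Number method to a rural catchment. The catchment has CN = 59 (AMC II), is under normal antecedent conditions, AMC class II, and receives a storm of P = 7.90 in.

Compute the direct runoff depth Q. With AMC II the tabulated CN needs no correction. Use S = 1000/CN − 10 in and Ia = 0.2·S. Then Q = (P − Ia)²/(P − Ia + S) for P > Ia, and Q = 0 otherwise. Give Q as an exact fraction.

CN(II) = 59; AMC II needs no correction.
Retention S: 1000/CN − 10 with CN=59.000 → S = 410/59 ≈ 6.949 in
Initial abstraction Ia = S/5 = (410/59)/5 = 82/59 ≈ 1.390 in
P − Ia = 7.900 − 1.390 = 3841/590 ≈ 6.510 in (> 0, runoff occurs)
Runoff Q = (P−Ia)²/(P−Ia+S) = (6.510)²/(6.510+6.949) = 14753281/4685190 ≈ 3.149 in

Q = 14753281/4685190 in ≈ 3.149 in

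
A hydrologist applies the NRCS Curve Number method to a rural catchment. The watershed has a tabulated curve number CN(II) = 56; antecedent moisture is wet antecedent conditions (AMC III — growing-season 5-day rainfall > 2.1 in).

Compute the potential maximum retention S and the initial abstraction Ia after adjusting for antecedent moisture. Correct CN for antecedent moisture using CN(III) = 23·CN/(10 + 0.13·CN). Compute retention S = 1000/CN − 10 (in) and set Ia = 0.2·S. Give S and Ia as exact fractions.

Wet (AMC III): CN(III) = 23·56/(10 + 0.13·56) = 1288/(432/25) = 4025/54 ≈ 74.537
S = 1000/(4025/54) − 10 = 550/161 in ≈ 3.416 in
Initial abstraction Ia = S/5 = (550/161)/5 = 110/161 ≈ 0.683 in

S = 550/161 in ≈ 3.416 in; Ia = 110/161 in ≈ 0.683 in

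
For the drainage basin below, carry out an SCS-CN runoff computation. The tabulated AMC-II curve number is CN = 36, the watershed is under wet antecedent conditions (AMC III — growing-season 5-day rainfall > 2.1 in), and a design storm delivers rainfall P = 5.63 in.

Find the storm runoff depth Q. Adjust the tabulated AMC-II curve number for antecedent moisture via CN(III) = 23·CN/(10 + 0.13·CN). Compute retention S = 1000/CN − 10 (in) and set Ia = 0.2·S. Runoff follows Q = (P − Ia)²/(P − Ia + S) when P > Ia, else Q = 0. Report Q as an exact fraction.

Q = 7147180681/5061998700 in ≈ 1.412 in

Wet (AMC III): CN(III) = 23·36/(10 + 0.13·36) = 828/(367/25) = 20700/367 ≈ 56.403
Retention S: 1000/CN − 10 with CN=56.403 → S = 1600/207 ≈ 7.729 in
Initial abstraction Ia = S/5 = (1600/207)/5 = 320/207 ≈ 1.546 in
P − Ia = 5.630 − 1.546 = 84541/20700 ≈ 4.084 in (> 0, runoff occurs)
Runoff Q = (P−Ia)²/(P−Ia+S) = (4.084)²/(4.084+7.729) = 7147180681/5061998700 ≈ 1.412 in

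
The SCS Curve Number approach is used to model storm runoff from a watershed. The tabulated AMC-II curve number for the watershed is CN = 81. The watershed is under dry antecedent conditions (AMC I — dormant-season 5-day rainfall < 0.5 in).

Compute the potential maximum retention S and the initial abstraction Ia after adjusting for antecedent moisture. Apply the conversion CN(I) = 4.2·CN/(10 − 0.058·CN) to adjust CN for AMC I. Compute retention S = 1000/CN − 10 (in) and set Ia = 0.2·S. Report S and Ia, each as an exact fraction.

Adjust CN=81 to AMC I: 4.2·81/(10 − 0.058·81) → (1701/5) ÷ (2651/500) = 170100/2651 ≈ 64.164
Max retention: S = 1000/(170100/2651) − 10 = 9500/1701 in (≈ 5.585 in)
Initial abstraction Ia = S/5 = (9500/1701)/5 = 1900/1701 ≈ 1.117 in

S = 9500/1701 in ≈ 5.585 in; Ia = 1900/1701 in ≈ 1.117 in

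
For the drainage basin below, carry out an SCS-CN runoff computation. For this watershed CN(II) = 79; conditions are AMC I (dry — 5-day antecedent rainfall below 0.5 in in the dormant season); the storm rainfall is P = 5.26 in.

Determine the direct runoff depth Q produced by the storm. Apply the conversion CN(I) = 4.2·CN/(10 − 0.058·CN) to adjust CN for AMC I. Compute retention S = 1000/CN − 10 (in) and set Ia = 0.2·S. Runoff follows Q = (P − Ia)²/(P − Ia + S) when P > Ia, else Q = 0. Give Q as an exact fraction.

Dry (AMC I): CN(I) = 4.2·79/(10 − 0.058·79) = (1659/5)/(2709/500) = 7900/129 ≈ 61.240
S = 1000/(7900/129) − 10 = 500/79 in ≈ 6.329 in
Ia = 0.2S: 0.2·6.329 = 1.266 in (exactly 100/79)
Excess rainfall: 5.260 − 1.266 = 3.994 in; P > Ia so Q > 0
Runoff Q = (P−Ia)²/(P−Ia+S) = (3.994)²/(3.994+6.329) = 248913729/161069150 ≈ 1.545 in

Q = 248913729/161069150 in ≈ 1.545 in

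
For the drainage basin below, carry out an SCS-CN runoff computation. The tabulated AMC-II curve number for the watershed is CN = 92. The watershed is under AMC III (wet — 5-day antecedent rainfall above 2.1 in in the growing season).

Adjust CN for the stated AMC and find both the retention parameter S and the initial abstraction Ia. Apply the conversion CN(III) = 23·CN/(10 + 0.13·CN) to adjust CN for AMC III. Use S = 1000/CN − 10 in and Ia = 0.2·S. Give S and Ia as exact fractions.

S = 200/529 in ≈ 0.378 in; Ia = 40/529 in ≈ 0.076 in

Wet (AMC III): CN(III) = 23·92/(10 + 0.13·92) = 2116/(549/25) = 52900/549 ≈ 96.357
S = 1000/(52900/549) − 10 = 200/529 in ≈ 0.378 in
Ia = 0.2S: 0.2·0.378 = 0.076 in (exactly 40/529)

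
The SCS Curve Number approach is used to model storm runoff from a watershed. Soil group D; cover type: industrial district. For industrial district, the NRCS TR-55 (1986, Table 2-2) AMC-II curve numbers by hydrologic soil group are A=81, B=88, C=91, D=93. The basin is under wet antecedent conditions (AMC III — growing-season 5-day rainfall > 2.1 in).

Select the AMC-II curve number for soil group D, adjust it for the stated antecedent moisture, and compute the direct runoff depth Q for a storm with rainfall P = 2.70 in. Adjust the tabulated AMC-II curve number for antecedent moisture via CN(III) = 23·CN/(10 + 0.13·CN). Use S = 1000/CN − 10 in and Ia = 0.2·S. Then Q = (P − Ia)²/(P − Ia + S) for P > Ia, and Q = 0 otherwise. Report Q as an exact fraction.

Q = 3175660609/1355120670 in ≈ 2.343 in

NRCS table: industrial district, soil group D → CN(II) = 93
Wet (AMC III): CN(III) = 23·93/(10 + 0.13·93) = 2139/(2209/100) = 213900/2209 ≈ 96.831
S = 1000/(213900/2209) − 10 = 700/2139 in ≈ 0.327 in
Initial abstraction Ia = S/5 = (700/2139)/5 = 140/2139 ≈ 0.065 in
Excess rainfall: 2.700 − 0.065 = 2.635 in; P > Ia so Q > 0
Runoff Q = (P−Ia)²/(P−Ia+S) = (2.635)²/(2.635+0.327) = 3175660609/1355120670 ≈ 2.343 in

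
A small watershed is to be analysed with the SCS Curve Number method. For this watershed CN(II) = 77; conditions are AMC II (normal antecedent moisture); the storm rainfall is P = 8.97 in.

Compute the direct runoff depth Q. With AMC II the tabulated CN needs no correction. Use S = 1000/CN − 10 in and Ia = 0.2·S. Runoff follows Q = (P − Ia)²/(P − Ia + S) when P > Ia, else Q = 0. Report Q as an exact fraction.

Q = 180706607/29283100 in ≈ 6.171 in

CN(II) = 77; AMC II needs no correction.
Max retention: S = 1000/77 − 10 = 230/77 in (≈ 2.987 in)
Ia = 0.2·(230/77) = 46/77 in ≈ 0.597 in
Excess rainfall: 8.970 − 0.597 = 8.373 in; P > Ia so Q > 0
Q: (64469/7700)² ÷ (87469/7700) = 180706607/29283100 in (≈ 6.171 in)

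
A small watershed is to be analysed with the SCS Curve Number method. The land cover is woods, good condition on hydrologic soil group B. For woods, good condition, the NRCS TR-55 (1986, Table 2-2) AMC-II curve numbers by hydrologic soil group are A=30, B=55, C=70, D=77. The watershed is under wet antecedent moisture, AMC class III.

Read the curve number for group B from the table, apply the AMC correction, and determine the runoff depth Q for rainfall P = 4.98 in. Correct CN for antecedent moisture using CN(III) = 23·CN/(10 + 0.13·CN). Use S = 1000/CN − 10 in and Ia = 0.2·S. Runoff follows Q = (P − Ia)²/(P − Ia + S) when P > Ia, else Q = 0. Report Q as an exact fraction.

NRCS table: woods, good condition, soil group B → CN(II) = 55
CN(III) from CN(II)=55: (23·55)/(10 + 0.13·55) = 25300/343 ≈ 73.761
S = 1000/(25300/343) − 10 = 900/253 in ≈ 3.557 in
Initial abstraction Ia = S/5 = (900/253)/5 = 180/253 ≈ 0.711 in
P − Ia = 4.980 − 0.711 = 53997/12650 ≈ 4.269 in (> 0, runoff occurs)
Q = (53997/12650)²/((53997/12650) + 900/253) = (2915676009/160022500)/(98997/12650) = 971892003/417437350 in ≈ 2.328 in

Q = 971892003/417437350 in ≈ 2.328 in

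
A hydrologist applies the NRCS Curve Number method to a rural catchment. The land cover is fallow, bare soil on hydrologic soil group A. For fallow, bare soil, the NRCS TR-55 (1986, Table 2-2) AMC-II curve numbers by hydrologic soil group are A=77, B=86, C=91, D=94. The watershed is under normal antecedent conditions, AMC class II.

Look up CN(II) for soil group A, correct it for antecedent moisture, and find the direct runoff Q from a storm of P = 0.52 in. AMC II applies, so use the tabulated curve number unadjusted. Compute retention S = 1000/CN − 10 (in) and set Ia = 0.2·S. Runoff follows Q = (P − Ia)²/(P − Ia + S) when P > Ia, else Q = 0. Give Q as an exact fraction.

Q = 0 in ≈ 0.000 in

NRCS table: fallow, bare soil, soil group A → CN(II) = 77
CN(II) = 77; AMC II needs no correction.
S = 1000/77 − 10 = 230/77 in ≈ 2.987 in
Initial abstraction Ia = S/5 = (230/77)/5 = 46/77 ≈ 0.597 in
P = 0.520 ≤ Ia = 0.597 in: entire storm abstracted, Q = 0.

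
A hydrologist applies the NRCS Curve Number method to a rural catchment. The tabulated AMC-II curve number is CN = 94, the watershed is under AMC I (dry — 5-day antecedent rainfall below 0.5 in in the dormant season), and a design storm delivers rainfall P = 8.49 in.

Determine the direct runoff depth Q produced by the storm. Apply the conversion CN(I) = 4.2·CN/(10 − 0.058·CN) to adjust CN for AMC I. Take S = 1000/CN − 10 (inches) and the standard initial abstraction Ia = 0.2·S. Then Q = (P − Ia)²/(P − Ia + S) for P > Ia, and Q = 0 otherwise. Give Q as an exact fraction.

CN(I) from CN(II)=94: (4.2·94)/(10 − 0.058·94) = 32900/379 ≈ 86.807
Max retention: S = 1000/(32900/379) − 10 = 500/329 in (≈ 1.520 in)
Ia = 0.2S: 0.2·1.520 = 0.304 in (exactly 100/329)
P − Ia = 8.490 − 0.304 = 269321/32900 ≈ 8.186 in (> 0, runoff occurs)
Q = (269321/32900)²/((269321/32900) + 500/329) = (72533801041/1082410000)/(319321/32900) = 72533801041/10505660900 in ≈ 6.904 in

Q = 72533801041/10505660900 in ≈ 6.904 in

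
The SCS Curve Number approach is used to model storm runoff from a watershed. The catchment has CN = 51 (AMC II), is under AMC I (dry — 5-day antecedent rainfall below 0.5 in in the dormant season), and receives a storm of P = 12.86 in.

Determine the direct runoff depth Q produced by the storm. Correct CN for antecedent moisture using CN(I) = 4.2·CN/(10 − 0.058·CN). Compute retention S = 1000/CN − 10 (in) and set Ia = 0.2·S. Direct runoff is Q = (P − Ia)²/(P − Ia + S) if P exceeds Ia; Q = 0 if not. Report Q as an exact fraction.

Adjust CN=51 to AMC I: 4.2·51/(10 − 0.058·51) → (1071/5) ÷ (3521/500) = 15300/503 ≈ 30.417
S = 1000/(15300/503) − 10 = 3500/153 in ≈ 22.876 in
Initial abstraction Ia = S/5 = (3500/153)/5 = 700/153 ≈ 4.575 in
Since P=12.860 > Ia=4.575: effective rainfall P−Ia = 63379/7650 in
Q = (63379/7650)²/((63379/7650) + 3500/153) = (4016897641/58522500)/(238379/7650) = 4016897641/1823599350 in ≈ 2.203 in

Q = 4016897641/1823599350 in ≈ 2.203 in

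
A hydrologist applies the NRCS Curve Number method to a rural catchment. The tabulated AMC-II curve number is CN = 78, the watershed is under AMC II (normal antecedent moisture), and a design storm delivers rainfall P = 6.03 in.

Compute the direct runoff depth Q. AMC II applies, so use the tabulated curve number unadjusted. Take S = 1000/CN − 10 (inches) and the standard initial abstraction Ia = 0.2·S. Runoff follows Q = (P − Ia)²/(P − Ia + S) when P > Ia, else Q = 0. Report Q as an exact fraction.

AMC II — tabulated CN = 78 applies directly.
Retention S: 1000/CN − 10 with CN=78.000 → S = 110/39 ≈ 2.821 in
Initial abstraction Ia = S/5 = (110/39)/5 = 22/39 ≈ 0.564 in
Excess rainfall: 6.030 − 0.564 = 5.466 in; P > Ia so Q > 0
Q: (21317/3900)² ÷ (32317/3900) = 454414489/126036300 in (≈ 3.605 in)

Q = 454414489/126036300 in ≈ 3.605 in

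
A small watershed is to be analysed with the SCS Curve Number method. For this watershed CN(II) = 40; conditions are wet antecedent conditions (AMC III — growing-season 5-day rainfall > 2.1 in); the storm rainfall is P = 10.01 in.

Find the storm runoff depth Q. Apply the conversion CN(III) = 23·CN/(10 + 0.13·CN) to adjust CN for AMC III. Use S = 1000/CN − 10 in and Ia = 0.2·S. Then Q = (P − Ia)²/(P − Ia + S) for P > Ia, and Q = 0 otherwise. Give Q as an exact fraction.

CN(III) from CN(II)=40: (23·40)/(10 + 0.13·40) = 1150/19 ≈ 60.526
Max retention: S = 1000/(1150/19) − 10 = 150/23 in (≈ 6.522 in)
Ia = 0.2S: 0.2·6.522 = 1.304 in (exactly 30/23)
P − Ia = 10.010 − 1.304 = 20023/2300 ≈ 8.706 in (> 0, runoff occurs)
Q = (20023/2300)²/((20023/2300) + 150/23) = (400920529/5290000)/(35023/2300) = 400920529/80552900 in ≈ 4.977 in

Q = 400920529/80552900 in ≈ 4.977 in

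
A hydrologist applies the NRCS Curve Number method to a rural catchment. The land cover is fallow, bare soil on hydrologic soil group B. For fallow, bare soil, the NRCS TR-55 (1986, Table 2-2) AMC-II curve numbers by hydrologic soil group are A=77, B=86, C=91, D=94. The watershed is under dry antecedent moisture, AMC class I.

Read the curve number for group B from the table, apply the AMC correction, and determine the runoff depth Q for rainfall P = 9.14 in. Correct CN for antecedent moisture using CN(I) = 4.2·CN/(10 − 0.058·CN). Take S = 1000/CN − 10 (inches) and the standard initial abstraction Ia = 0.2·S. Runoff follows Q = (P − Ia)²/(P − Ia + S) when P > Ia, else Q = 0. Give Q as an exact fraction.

Q = 2910926209/509246850 in ≈ 5.716 in

NRCS table: fallow, bare soil, soil group B → CN(II) = 86
Adjust CN=86 to AMC I: 4.2·86/(10 − 0.058·86) → (1806/5) ÷ (1253/250) = 12900/179 ≈ 72.067
Max retention: S = 1000/(12900/179) − 10 = 500/129 in (≈ 3.876 in)
Ia = 0.2S: 0.2·3.876 = 0.775 in (exactly 100/129)
P − Ia = 9.140 − 0.775 = 53953/6450 ≈ 8.365 in (> 0, runoff occurs)
Runoff Q = (P−Ia)²/(P−Ia+S) = (8.365)²/(8.365+3.876) = 2910926209/509246850 ≈ 5.716 in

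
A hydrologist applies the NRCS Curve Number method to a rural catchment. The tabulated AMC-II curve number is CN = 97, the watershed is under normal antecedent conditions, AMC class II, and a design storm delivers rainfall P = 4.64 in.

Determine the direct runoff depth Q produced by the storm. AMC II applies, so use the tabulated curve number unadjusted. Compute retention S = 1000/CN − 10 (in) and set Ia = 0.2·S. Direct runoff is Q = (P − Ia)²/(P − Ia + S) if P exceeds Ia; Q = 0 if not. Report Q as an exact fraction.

Q = 30813601/7185275 in ≈ 4.288 in

AMC II — tabulated CN = 97 applies directly.
S = 1000/97 − 10 = 30/97 in ≈ 0.309 in
Initial abstraction Ia = S/5 = (30/97)/5 = 6/97 ≈ 0.062 in
Since P=4.640 > Ia=0.062: effective rainfall P−Ia = 11102/2425 in
Runoff Q = (P−Ia)²/(P−Ia+S) = (4.578)²/(4.578+0.309) = 30813601/7185275 ≈ 4.288 in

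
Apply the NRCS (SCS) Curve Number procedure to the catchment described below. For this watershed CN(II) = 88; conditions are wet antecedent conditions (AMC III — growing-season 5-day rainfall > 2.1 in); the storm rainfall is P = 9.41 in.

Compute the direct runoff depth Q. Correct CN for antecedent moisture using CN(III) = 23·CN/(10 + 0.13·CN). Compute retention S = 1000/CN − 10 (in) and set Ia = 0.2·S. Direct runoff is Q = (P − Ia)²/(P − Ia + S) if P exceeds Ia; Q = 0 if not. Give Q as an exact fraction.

Q = 55259315329/6326846900 in ≈ 8.734 in

Adjust CN=88 to AMC III: 23·88/(10 + 0.13·88) → 2024 ÷ (536/25) = 6325/67 ≈ 94.403
Retention S: 1000/CN − 10 with CN=94.403 → S = 150/253 ≈ 0.593 in
Initial abstraction Ia = S/5 = (150/253)/5 = 30/253 ≈ 0.119 in
Since P=9.410 > Ia=0.119: effective rainfall P−Ia = 235073/25300 in
Runoff Q = (P−Ia)²/(P−Ia+S) = (9.291)²/(9.291+0.593) = 55259315329/6326846900 ≈ 8.734 in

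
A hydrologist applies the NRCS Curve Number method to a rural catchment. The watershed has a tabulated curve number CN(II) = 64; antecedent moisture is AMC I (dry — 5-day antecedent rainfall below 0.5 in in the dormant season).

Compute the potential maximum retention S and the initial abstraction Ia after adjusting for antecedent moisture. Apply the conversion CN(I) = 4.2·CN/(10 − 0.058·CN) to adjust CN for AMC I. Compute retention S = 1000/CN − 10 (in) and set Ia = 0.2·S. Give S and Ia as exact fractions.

CN(I) from CN(II)=64: (4.2·64)/(10 − 0.058·64) = 5600/131 ≈ 42.748
S = 1000/(5600/131) − 10 = 375/28 in ≈ 13.393 in
Initial abstraction Ia = S/5 = (375/28)/5 = 75/28 ≈ 2.679 in

S = 375/28 in ≈ 13.393 in; Ia = 75/28 in ≈ 2.679 in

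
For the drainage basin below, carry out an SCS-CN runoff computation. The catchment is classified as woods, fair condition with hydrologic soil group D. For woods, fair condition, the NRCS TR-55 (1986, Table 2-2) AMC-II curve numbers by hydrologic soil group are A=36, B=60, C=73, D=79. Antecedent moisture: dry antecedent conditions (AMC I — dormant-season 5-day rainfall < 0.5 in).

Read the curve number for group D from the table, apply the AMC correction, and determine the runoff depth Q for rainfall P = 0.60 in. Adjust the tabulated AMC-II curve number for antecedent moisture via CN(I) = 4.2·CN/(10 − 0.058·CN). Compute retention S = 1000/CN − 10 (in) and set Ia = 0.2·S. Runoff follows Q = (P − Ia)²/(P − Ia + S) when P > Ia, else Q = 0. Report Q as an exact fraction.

Q = 0 in ≈ 0.000 in

NRCS table: woods, fair condition, soil group D → CN(II) = 79
CN(I) from CN(II)=79: (4.2·79)/(10 − 0.058·79) = 7900/129 ≈ 61.240
Max retention: S = 1000/(7900/129) − 10 = 500/79 in (≈ 6.329 in)
Ia = 0.2S: 0.2·6.329 = 1.266 in (exactly 100/79)
P = 0.600 ≤ Ia = 1.266 in: entire storm abstracted, Q = 0.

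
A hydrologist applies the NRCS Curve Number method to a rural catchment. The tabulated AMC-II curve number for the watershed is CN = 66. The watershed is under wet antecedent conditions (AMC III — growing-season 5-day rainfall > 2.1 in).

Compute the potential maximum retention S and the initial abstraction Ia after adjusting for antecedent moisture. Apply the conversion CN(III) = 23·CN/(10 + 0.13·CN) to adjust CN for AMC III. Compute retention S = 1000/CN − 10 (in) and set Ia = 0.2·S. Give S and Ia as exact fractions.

S = 1700/759 in ≈ 2.240 in; Ia = 340/759 in ≈ 0.448 in

Wet (AMC III): CN(III) = 23·66/(10 + 0.13·66) = 1518/(929/50) = 75900/929 ≈ 81.701
S = 1000/(75900/929) − 10 = 1700/759 in ≈ 2.240 in
Ia = 0.2·(1700/759) = 340/759 in ≈ 0.448 in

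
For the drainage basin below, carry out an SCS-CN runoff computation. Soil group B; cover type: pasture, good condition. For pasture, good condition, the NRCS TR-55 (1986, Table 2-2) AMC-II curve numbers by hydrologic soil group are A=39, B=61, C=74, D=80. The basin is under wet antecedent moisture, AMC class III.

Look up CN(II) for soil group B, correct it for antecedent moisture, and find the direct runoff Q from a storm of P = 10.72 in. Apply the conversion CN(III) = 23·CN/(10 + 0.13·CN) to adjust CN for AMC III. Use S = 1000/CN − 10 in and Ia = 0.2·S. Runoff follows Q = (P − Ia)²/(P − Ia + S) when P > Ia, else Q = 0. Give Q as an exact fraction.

Q = 31773775504/3981047575 in ≈ 7.981 in

NRCS table: pasture, good condition, soil group B → CN(II) = 61
CN(III) from CN(II)=61: (23·61)/(10 + 0.13·61) = 140300/1793 ≈ 78.249
Retention S: 1000/CN − 10 with CN=78.249 → S = 3900/1403 ≈ 2.780 in
Ia = 0.2S: 0.2·2.780 = 0.556 in (exactly 780/1403)
Since P=10.720 > Ia=0.556: effective rainfall P−Ia = 356504/35075 in
Q = (356504/35075)²/((356504/35075) + 3900/1403) = (127095102016/1230255625)/(454004/35075) = 31773775504/3981047575 in ≈ 7.981 in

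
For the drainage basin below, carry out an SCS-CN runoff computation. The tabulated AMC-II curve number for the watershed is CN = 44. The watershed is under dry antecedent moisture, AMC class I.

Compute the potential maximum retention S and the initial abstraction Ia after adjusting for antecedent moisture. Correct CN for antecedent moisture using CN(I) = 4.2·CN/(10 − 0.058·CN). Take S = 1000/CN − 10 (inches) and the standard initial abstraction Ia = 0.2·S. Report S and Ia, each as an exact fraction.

Dry (AMC I): CN(I) = 4.2·44/(10 − 0.058·44) = (924/5)/(931/125) = 3300/133 ≈ 24.812
Max retention: S = 1000/(3300/133) − 10 = 1000/33 in (≈ 30.303 in)
Initial abstraction Ia = S/5 = (1000/33)/5 = 200/33 ≈ 6.061 in

S = 1000/33 in ≈ 30.303 in; Ia = 200/33 in ≈ 6.061 in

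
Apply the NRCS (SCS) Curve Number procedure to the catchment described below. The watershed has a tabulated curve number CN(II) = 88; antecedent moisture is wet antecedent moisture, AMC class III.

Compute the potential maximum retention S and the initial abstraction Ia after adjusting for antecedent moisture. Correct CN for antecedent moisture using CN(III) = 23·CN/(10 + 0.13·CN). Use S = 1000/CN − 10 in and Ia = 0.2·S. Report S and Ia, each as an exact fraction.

Adjust CN=88 to AMC III: 23·88/(10 + 0.13·88) → 2024 ÷ (536/25) = 6325/67 ≈ 94.403
Retention S: 1000/CN − 10 with CN=94.403 → S = 150/253 ≈ 0.593 in
Ia = 0.2·(150/253) = 30/253 in ≈ 0.119 in

S = 150/253 in ≈ 0.593 in; Ia = 30/253 in ≈ 0.119 in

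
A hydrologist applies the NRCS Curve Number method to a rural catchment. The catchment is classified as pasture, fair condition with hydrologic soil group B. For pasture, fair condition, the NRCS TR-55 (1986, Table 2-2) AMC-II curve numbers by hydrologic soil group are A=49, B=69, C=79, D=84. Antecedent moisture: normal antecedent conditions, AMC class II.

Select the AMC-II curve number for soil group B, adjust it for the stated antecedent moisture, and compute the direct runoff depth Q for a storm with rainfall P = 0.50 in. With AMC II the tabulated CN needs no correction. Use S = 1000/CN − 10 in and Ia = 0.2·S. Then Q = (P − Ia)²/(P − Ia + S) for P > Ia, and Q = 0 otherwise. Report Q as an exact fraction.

NRCS table: pasture, fair condition, soil group B → CN(II) = 69
Average conditions: CN = 69 (no AMC adjustment).
S = 1000/69 − 10 = 310/69 in ≈ 4.493 in
Initial abstraction Ia = S/5 = (310/69)/5 = 62/69 ≈ 0.899 in
P = 0.500 ≤ Ia = 0.899 in: entire storm abstracted, Q = 0.

Q = 0 in ≈ 0.000 in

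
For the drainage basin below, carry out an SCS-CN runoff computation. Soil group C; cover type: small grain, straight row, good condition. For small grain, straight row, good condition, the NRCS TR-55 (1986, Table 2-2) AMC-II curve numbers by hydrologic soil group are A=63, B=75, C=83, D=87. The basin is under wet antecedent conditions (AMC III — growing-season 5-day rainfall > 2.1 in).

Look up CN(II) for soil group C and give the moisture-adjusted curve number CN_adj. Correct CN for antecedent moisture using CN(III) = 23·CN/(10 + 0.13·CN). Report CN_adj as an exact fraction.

NRCS table: small grain, straight row, good condition, soil group C → CN(II) = 83
CN(III) from CN(II)=83: (23·83)/(10 + 0.13·83) = 190900/2079 ≈ 91.823

CN_adj = 190900/2079 ≈ 91.823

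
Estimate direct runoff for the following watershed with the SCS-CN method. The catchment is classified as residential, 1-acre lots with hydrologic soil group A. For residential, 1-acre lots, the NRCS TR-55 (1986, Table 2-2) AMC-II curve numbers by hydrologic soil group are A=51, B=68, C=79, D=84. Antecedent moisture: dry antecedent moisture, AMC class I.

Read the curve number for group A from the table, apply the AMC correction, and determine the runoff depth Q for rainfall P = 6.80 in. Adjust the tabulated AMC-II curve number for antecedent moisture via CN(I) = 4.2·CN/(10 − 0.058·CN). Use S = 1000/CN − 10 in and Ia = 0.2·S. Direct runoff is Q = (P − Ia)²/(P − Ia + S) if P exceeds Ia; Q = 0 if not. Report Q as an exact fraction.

Q = 1448402/7344765 in ≈ 0.197 in

NRCS table: residential, 1-acre lots, soil group A → CN(II) = 51
Adjust CN=51 to AMC I: 4.2·51/(10 − 0.058·51) → (1071/5) ÷ (3521/500) = 15300/503 ≈ 30.417
S = 1000/(15300/503) − 10 = 3500/153 in ≈ 22.876 in
Ia = 0.2·(3500/153) = 700/153 in ≈ 4.575 in
P − Ia = 6.800 − 4.575 = 1702/765 ≈ 2.225 in (> 0, runoff occurs)
Q: (1702/765)² ÷ (19202/765) = 1448402/7344765 in (≈ 0.197 in)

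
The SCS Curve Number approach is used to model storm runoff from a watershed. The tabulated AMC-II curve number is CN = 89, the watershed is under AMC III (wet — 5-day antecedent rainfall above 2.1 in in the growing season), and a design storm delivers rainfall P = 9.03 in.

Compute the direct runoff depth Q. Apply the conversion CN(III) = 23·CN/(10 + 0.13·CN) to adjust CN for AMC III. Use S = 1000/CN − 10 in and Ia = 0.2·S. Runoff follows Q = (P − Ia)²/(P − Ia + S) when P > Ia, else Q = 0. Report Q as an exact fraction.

Q = 3335886726481/396389472700 in ≈ 8.416 in

Wet (AMC III): CN(III) = 23·89/(10 + 0.13·89) = 2047/(2157/100) = 204700/2157 ≈ 94.900
Max retention: S = 1000/(204700/2157) − 10 = 1100/2047 in (≈ 0.537 in)
Ia = 0.2·(1100/2047) = 220/2047 in ≈ 0.107 in
Since P=9.030 > Ia=0.107: effective rainfall P−Ia = 1826441/204700 in
Q: (1826441/204700)² ÷ (1936441/204700) = 3335886726481/396389472700 in (≈ 8.416 in)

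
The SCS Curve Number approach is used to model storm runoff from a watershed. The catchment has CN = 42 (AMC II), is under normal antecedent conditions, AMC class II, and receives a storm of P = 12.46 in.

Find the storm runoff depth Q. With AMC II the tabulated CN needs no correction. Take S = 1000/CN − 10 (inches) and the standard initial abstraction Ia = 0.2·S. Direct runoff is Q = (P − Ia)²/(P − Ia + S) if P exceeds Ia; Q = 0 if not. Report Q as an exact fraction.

Q = 103693489/25917150 in ≈ 4.001 in

CN(II) = 42; AMC II needs no correction.
Retention S: 1000/CN − 10 with CN=42.000 → S = 290/21 ≈ 13.810 in
Ia = 0.2·(290/21) = 58/21 in ≈ 2.762 in
Excess rainfall: 12.460 − 2.762 = 9.698 in; P > Ia so Q > 0
Runoff Q = (P−Ia)²/(P−Ia+S) = (9.698)²/(9.698+13.810) = 103693489/25917150 ≈ 4.001 in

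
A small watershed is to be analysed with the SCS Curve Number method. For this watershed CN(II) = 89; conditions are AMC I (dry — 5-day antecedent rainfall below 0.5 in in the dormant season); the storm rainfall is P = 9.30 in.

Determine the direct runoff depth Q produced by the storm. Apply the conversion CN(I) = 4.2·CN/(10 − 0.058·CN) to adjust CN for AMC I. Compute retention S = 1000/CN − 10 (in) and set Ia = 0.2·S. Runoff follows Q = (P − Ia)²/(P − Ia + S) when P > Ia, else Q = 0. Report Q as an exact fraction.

Q = 26509375489/4070999730 in ≈ 6.512 in

CN(I) from CN(II)=89: (4.2·89)/(10 − 0.058·89) = 186900/2419 ≈ 77.263
Retention S: 1000/CN − 10 with CN=77.263 → S = 5500/1869 ≈ 2.943 in
Ia = 0.2·(5500/1869) = 1100/1869 in ≈ 0.589 in
P − Ia = 9.300 − 0.589 = 162817/18690 ≈ 8.711 in (> 0, runoff occurs)
Q: (162817/18690)² ÷ (217817/18690) = 26509375489/4070999730 in (≈ 6.512 in)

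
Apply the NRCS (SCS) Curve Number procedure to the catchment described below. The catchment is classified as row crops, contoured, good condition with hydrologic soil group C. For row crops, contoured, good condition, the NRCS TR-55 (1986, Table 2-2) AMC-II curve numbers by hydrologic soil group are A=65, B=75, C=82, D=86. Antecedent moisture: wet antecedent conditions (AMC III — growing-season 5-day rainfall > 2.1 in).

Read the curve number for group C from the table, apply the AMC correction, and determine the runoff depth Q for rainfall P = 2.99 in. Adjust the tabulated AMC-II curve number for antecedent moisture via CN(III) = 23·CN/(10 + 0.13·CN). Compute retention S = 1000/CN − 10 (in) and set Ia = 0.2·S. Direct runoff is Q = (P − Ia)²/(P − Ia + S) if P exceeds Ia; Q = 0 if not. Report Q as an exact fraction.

NRCS table: row crops, contoured, good condition, soil group C → CN(II) = 82
Adjust CN=82 to AMC III: 23·82/(10 + 0.13·82) → 1886 ÷ (1033/50) = 94300/1033 ≈ 91.288
S = 1000/(94300/1033) − 10 = 900/943 in ≈ 0.954 in
Initial abstraction Ia = S/5 = (900/943)/5 = 180/943 ≈ 0.191 in
P − Ia = 2.990 − 0.191 = 263957/94300 ≈ 2.799 in (> 0, runoff occurs)
Q: (263957/94300)² ÷ (353957/94300) = 69673297849/33378145100 in (≈ 2.087 in)

Q = 69673297849/33378145100 in ≈ 2.087 in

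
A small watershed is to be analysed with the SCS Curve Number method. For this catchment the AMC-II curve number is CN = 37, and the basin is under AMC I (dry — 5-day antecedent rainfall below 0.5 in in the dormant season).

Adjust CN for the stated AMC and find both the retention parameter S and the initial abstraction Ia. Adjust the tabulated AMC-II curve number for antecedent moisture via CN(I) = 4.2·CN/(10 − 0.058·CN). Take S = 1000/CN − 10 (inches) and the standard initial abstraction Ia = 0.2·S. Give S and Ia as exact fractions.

S = 1500/37 in ≈ 40.541 in; Ia = 300/37 in ≈ 8.108 in

Adjust CN=37 to AMC I: 4.2·37/(10 − 0.058·37) → (777/5) ÷ (3927/500) = 3700/187 ≈ 19.786
S = 1000/(3700/187) − 10 = 1500/37 in ≈ 40.541 in
Ia = 0.2S: 0.2·40.541 = 8.108 in (exactly 300/37)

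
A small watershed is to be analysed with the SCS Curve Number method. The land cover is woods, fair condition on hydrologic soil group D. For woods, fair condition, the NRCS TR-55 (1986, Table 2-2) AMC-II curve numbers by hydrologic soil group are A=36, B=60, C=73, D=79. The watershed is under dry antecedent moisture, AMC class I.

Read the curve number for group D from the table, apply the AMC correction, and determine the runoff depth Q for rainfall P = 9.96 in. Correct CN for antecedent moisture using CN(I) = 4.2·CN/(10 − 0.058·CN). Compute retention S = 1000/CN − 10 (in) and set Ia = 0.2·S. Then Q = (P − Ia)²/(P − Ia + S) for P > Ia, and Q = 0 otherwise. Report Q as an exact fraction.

NRCS table: woods, fair condition, soil group D → CN(II) = 79
CN(I) from CN(II)=79: (4.2·79)/(10 − 0.058·79) = 7900/129 ≈ 61.240
S = 1000/(7900/129) − 10 = 500/79 in ≈ 6.329 in
Ia = 0.2S: 0.2·6.329 = 1.266 in (exactly 100/79)
Excess rainfall: 9.960 − 1.266 = 8.694 in; P > Ia so Q > 0
Q: (17171/1975)² ÷ (29671/1975) = 294843241/58600225 in (≈ 5.031 in)

Q = 294843241/58600225 in ≈ 5.031 in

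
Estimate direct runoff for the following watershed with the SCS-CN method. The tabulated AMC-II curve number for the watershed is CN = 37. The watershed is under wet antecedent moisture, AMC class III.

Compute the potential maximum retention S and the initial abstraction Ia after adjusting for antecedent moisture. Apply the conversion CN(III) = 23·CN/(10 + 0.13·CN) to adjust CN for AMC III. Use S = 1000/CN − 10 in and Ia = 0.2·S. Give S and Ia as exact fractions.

S = 6300/851 in ≈ 7.403 in; Ia = 1260/851 in ≈ 1.481 in

Adjust CN=37 to AMC III: 23·37/(10 + 0.13·37) → 851 ÷ (1481/100) = 85100/1481 ≈ 57.461
S = 1000/(85100/1481) − 10 = 6300/851 in ≈ 7.403 in
Initial abstraction Ia = S/5 = (6300/851)/5 = 1260/851 ≈ 1.481 in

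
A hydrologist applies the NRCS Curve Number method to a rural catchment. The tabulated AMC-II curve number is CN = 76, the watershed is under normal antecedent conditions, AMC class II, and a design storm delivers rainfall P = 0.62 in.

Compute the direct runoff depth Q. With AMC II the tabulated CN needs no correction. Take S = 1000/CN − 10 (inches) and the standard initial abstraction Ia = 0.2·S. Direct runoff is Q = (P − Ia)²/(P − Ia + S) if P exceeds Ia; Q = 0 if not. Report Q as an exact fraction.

Q = 0 in ≈ 0.000 in

CN(II) = 76; AMC II needs no correction.
Retention S: 1000/CN − 10 with CN=76.000 → S = 60/19 ≈ 3.158 in
Ia = 0.2·(60/19) = 12/19 in ≈ 0.632 in
P = 0.620 ≤ Ia = 0.632 in: entire storm abstracted, Q = 0.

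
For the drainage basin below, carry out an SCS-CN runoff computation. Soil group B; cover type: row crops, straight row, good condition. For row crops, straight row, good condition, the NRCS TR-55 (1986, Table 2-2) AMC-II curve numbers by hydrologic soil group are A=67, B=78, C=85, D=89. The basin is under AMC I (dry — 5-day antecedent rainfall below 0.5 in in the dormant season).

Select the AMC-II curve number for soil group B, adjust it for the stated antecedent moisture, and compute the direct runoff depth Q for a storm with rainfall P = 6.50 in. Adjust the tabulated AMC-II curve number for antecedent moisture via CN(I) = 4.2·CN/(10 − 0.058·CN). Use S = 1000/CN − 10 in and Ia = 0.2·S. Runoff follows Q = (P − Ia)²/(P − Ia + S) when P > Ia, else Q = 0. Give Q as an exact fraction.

NRCS table: row crops, straight row, good condition, soil group B → CN(II) = 78
Dry (AMC I): CN(I) = 4.2·78/(10 − 0.058·78) = (1638/5)/(1369/250) = 81900/1369 ≈ 59.825
Retention S: 1000/CN − 10 with CN=59.825 → S = 5500/819 ≈ 6.716 in
Initial abstraction Ia = S/5 = (5500/819)/5 = 1100/819 ≈ 1.343 in
Since P=6.500 > Ia=1.343: effective rainfall P−Ia = 8447/1638 in
Runoff Q = (P−Ia)²/(P−Ia+S) = (5.157)²/(5.157+6.716) = 71351809/31854186 ≈ 2.240 in

Q = 71351809/31854186 in ≈ 2.240 in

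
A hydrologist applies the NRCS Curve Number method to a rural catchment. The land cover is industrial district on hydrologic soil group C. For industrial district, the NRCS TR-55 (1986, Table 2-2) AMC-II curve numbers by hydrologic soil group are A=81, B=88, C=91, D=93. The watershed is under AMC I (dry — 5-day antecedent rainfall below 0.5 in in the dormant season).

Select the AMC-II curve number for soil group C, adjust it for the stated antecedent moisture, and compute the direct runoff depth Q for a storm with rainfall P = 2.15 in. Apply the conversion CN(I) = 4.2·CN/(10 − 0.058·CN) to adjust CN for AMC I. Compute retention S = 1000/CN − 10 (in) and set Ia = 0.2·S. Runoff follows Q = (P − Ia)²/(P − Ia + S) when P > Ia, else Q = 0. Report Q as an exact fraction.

Q = 457574881/654721340 in ≈ 0.699 in

NRCS table: industrial district, soil group C → CN(II) = 91
CN(I) from CN(II)=91: (4.2·91)/(10 − 0.058·91) = 63700/787 ≈ 80.940
Max retention: S = 1000/(63700/787) − 10 = 1500/637 in (≈ 2.355 in)
Initial abstraction Ia = S/5 = (1500/637)/5 = 300/637 ≈ 0.471 in
Excess rainfall: 2.150 − 0.471 = 1.679 in; P > Ia so Q > 0
Q = (21391/12740)²/((21391/12740) + 1500/637) = (457574881/162307600)/(51391/12740) = 457574881/654721340 in ≈ 0.699 in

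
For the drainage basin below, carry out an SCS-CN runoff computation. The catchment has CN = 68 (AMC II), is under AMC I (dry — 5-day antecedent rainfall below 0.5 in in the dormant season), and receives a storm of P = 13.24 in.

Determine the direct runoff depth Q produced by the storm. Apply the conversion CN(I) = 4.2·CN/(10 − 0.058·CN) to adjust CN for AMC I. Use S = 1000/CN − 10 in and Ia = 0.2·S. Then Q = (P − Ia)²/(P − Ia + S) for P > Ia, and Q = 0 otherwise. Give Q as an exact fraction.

Q = 9636759889/1768640475 in ≈ 5.449 in

Adjust CN=68 to AMC I: 4.2·68/(10 − 0.058·68) → (1428/5) ÷ (757/125) = 35700/757 ≈ 47.160
S = 1000/(35700/757) − 10 = 4000/357 in ≈ 11.204 in
Ia = 0.2·(4000/357) = 800/357 in ≈ 2.241 in
Excess rainfall: 13.240 − 2.241 = 10.999 in; P > Ia so Q > 0
Q = (98167/8925)²/((98167/8925) + 4000/357) = (9636759889/79655625)/(198167/8925) = 9636759889/1768640475 in ≈ 5.449 in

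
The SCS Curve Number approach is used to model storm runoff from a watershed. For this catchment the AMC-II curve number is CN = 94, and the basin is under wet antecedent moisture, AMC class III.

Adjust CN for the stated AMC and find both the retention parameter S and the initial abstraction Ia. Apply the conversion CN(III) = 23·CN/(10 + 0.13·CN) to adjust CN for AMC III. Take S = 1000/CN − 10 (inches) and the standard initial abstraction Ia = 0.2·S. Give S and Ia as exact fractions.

S = 300/1081 in ≈ 0.278 in; Ia = 60/1081 in ≈ 0.056 in

Adjust CN=94 to AMC III: 23·94/(10 + 0.13·94) → 2162 ÷ (1111/50) = 108100/1111 ≈ 97.300
Max retention: S = 1000/(108100/1111) − 10 = 300/1081 in (≈ 0.278 in)
Ia = 0.2·(300/1081) = 60/1081 in ≈ 0.056 in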